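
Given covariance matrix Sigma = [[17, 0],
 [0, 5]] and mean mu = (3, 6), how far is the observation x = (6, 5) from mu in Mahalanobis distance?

Step 1 — centre the observation: (x - mu) = (3, -1).

Step 2 — invert Sigma. det(Sigma) = 17·5 - (0)² = 85.
  Sigma^{-1} = (1/det) · [[d, -b], [-b, a]] = [[0.0588, 0],
 [0, 0.2]].

Step 3 — form the quadratic (x - mu)^T · Sigma^{-1} · (x - mu):
  Sigma^{-1} · (x - mu) = (0.1765, -0.2).
  (x - mu)^T · [Sigma^{-1} · (x - mu)] = (3)·(0.1765) + (-1)·(-0.2) = 0.7294.

Step 4 — take square root: d = √(0.7294) ≈ 0.8541.

d(x, mu) = √(0.7294) ≈ 0.8541


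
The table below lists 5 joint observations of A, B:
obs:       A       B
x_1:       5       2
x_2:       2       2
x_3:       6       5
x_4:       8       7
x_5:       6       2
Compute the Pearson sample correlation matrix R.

Step 1 — column means:
  mean(A) = (5 + 2 + 6 + 8 + 6) / 5 = 27/5 = 5.4
  mean(B) = (2 + 2 + 5 + 7 + 2) / 5 = 18/5 = 3.6

Step 2 — sample variances and covariances s[i,j] = (1/(n-1)) · Σ_k (x_{k,i} - mean_i) · (x_{k,j} - mean_j), with n-1 = 4:
  s[A,A] = ((-0.4)·(-0.4) + (-3.4)·(-3.4) + (0.6)·(0.6) + (2.6)·(2.6) + (0.6)·(0.6)) / 4 = 19.2/4 = 4.8
  s[A,B] = ((-0.4)·(-1.6) + (-3.4)·(-1.6) + (0.6)·(1.4) + (2.6)·(3.4) + (0.6)·(-1.6)) / 4 = 14.8/4 = 3.7
  s[B,B] = ((-1.6)·(-1.6) + (-1.6)·(-1.6) + (1.4)·(1.4) + (3.4)·(3.4) + (-1.6)·(-1.6)) / 4 = 21.2/4 = 5.3
  Sample standard deviations s_i = √(s[i,i]):
  s(A) = √(4.8) = 2.1909
  s(B) = √(5.3) = 2.3022

Step 3 — r_{ij} = s_{ij} / (s_i · s_j):
  r[A,A] = 1 (diagonal).
  r[A,B] = 3.7 / (2.1909 · 2.3022) = 3.7 / 5.0438 = 0.7336
  r[B,B] = 1 (diagonal).

R is symmetric with unit diagonal. Assembling:

R = [[1, 0.7336],
 [0.7336, 1]]


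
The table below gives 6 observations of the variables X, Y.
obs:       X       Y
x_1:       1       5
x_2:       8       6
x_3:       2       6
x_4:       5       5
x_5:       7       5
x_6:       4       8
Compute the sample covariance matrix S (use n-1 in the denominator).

Step 1 — column means:
  mean(X) = (1 + 8 + 2 + 5 + 7 + 4) / 6 = 27/6 = 4.5
  mean(Y) = (5 + 6 + 6 + 5 + 5 + 8) / 6 = 35/6 = 5.8333

Step 2 — sample covariance S[i,j] = (1/(n-1)) · Σ_k (x_{k,i} - mean_i) · (x_{k,j} - mean_j), with n-1 = 5.
  S[X,X] = ((-3.5)·(-3.5) + (3.5)·(3.5) + (-2.5)·(-2.5) + (0.5)·(0.5) + (2.5)·(2.5) + (-0.5)·(-0.5)) / 5 = 37.5/5 = 7.5
  S[X,Y] = ((-3.5)·(-0.8333) + (3.5)·(0.1667) + (-2.5)·(0.1667) + (0.5)·(-0.8333) + (2.5)·(-0.8333) + (-0.5)·(2.1667)) / 5 = -0.5/5 = -0.1
  S[Y,Y] = ((-0.8333)·(-0.8333) + (0.1667)·(0.1667) + (0.1667)·(0.1667) + (-0.8333)·(-0.8333) + (-0.8333)·(-0.8333) + (2.1667)·(2.1667)) / 5 = 6.8333/5 = 1.3667

S is symmetric (S[j,i] = S[i,j]). Assembling:

S = [[7.5, -0.1],
 [-0.1, 1.3667]]


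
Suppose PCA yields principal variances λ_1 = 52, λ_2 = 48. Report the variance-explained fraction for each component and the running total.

Step 1 — total variance = trace(Sigma) = Σ λ_i = 52 + 48 = 100.

Step 2 — fraction explained by component i = λ_i / Σ λ:
  PC1: 52/100 = 0.52
  PC2: 48/100 = 0.48

Step 3 — cumulative fraction after k components = (λ_1 + ... + λ_k) / Σ λ:
  k = 1: 52/100 = 0.52
  k = 2: (52 + 48)/100 = 100/100 = 1

Summary (fraction, with percent):

explained: PC1 0.52 (52%), PC2 0.48 (48%);  cumulative: 0.52, 1


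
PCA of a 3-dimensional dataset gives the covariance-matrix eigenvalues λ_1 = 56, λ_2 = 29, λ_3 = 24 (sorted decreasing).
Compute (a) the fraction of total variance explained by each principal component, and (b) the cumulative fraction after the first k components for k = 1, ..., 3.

Step 1 — total variance = trace(Sigma) = Σ λ_i = 56 + 29 + 24 = 109.

Step 2 — fraction explained by component i = λ_i / Σ λ:
  PC1: 56/109 = 0.5138
  PC2: 29/109 = 0.2661
  PC3: 24/109 = 0.2202

Step 3 — cumulative fraction after k components = (λ_1 + ... + λ_k) / Σ λ:
  k = 1: 56/109 = 0.5138
  k = 2: (56 + 29)/109 = 85/109 = 0.7798
  k = 3: (56 + 29 + 24)/109 = 109/109 = 1

Summary (fraction, with percent):

explained: PC1 0.5138 (51.38%), PC2 0.2661 (26.61%), PC3 0.2202 (22.02%);  cumulative: 0.5138, 0.7798, 1


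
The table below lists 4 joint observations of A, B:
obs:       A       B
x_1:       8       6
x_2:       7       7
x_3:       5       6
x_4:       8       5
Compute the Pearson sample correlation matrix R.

Step 1 — column means:
  mean(A) = (8 + 7 + 5 + 8) / 4 = 28/4 = 7
  mean(B) = (6 + 7 + 6 + 5) / 4 = 24/4 = 6

Step 2 — sample variances and covariances s[i,j] = (1/(n-1)) · Σ_k (x_{k,i} - mean_i) · (x_{k,j} - mean_j), with n-1 = 3:
  s[A,A] = ((1)·(1) + (0)·(0) + (-2)·(-2) + (1)·(1)) / 3 = 6/3 = 2
  s[A,B] = ((1)·(0) + (0)·(1) + (-2)·(0) + (1)·(-1)) / 3 = -1/3 = -0.3333
  s[B,B] = ((0)·(0) + (1)·(1) + (0)·(0) + (-1)·(-1)) / 3 = 2/3 = 0.6667
  Sample standard deviations s_i = √(s[i,i]):
  s(A) = √(2) = 1.4142
  s(B) = √(0.6667) = 0.8165

Step 3 — r_{ij} = s_{ij} / (s_i · s_j):
  r[A,A] = 1 (diagonal).
  r[A,B] = -0.3333 / (1.4142 · 0.8165) = -0.3333 / 1.1547 = -0.2887
  r[B,B] = 1 (diagonal).

R is symmetric with unit diagonal. Assembling:

R = [[1, -0.2887],
 [-0.2887, 1]]


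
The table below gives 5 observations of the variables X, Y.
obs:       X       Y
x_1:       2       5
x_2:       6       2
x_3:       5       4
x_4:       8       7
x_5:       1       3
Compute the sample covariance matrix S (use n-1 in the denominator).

Step 1 — column means:
  mean(X) = (2 + 6 + 5 + 8 + 1) / 5 = 22/5 = 4.4
  mean(Y) = (5 + 2 + 4 + 7 + 3) / 5 = 21/5 = 4.2

Step 2 — sample covariance S[i,j] = (1/(n-1)) · Σ_k (x_{k,i} - mean_i) · (x_{k,j} - mean_j), with n-1 = 4.
  S[X,X] = ((-2.4)·(-2.4) + (1.6)·(1.6) + (0.6)·(0.6) + (3.6)·(3.6) + (-3.4)·(-3.4)) / 4 = 33.2/4 = 8.3
  S[X,Y] = ((-2.4)·(0.8) + (1.6)·(-2.2) + (0.6)·(-0.2) + (3.6)·(2.8) + (-3.4)·(-1.2)) / 4 = 8.6/4 = 2.15
  S[Y,Y] = ((0.8)·(0.8) + (-2.2)·(-2.2) + (-0.2)·(-0.2) + (2.8)·(2.8) + (-1.2)·(-1.2)) / 4 = 14.8/4 = 3.7

S is symmetric (S[j,i] = S[i,j]). Assembling:

S = [[8.3, 2.15],
 [2.15, 3.7]]


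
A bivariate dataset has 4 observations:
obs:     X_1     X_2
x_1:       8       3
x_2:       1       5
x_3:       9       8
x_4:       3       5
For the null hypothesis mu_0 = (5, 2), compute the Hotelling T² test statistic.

Step 1 — sample mean vector:
  mean(X_1) = (8 + 1 + 9 + 3) / 4 = 21/4 = 5.25
  mean(X_2) = (3 + 5 + 8 + 5) / 4 = 21/4 = 5.25
  x̄ = (5.25, 5.25),  deviation x̄ - mu_0 = (5.25, 5.25) - (5, 2) = (0.25, 3.25).

Step 2 — sample covariance matrix, S[i,j] = (1/(n-1)) · Σ_k (x_{k,i} - mean_i) · (x_{k,j} - mean_j), divisor n-1 = 3:
  S[X_1,X_1] = ((2.75)·(2.75) + (-4.25)·(-4.25) + (3.75)·(3.75) + (-2.25)·(-2.25)) / 3 = 44.75/3 = 14.9167
  S[X_1,X_2] = ((2.75)·(-2.25) + (-4.25)·(-0.25) + (3.75)·(2.75) + (-2.25)·(-0.25)) / 3 = 5.75/3 = 1.9167
  S[X_2,X_2] = ((-2.25)·(-2.25) + (-0.25)·(-0.25) + (2.75)·(2.75) + (-0.25)·(-0.25)) / 3 = 12.75/3 = 4.25
  S = [[14.9167, 1.9167],
 [1.9167, 4.25]].

Step 3 — invert S. det(S) = 14.9167·4.25 - (1.9167)² = 59.7222.
  S^{-1} = (1/det) · [[d, -b], [-b, a]] = [[0.0712, -0.0321],
 [-0.0321, 0.2498]].

Step 4 — quadratic form (x̄ - mu_0)^T · S^{-1} · (x̄ - mu_0):
  S^{-1} · (x̄ - mu_0) = (-0.0865, 0.8037),
  (x̄ - mu_0)^T · [...] = (0.25)·(-0.0865) + (3.25)·(0.8037) = 2.5905.

Step 5 — scale by n: T² = 4 · 2.5905 = 10.3619.

T² ≈ 10.3619


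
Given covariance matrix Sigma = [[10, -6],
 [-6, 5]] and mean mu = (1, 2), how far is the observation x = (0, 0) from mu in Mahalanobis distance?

Step 1 — centre the observation: (x - mu) = (-1, -2).

Step 2 — invert Sigma. det(Sigma) = 10·5 - (-6)² = 14.
  Sigma^{-1} = (1/det) · [[d, -b], [-b, a]] = [[0.3571, 0.4286],
 [0.4286, 0.7143]].

Step 3 — form the quadratic (x - mu)^T · Sigma^{-1} · (x - mu):
  Sigma^{-1} · (x - mu) = (-1.2143, -1.8571).
  (x - mu)^T · [Sigma^{-1} · (x - mu)] = (-1)·(-1.2143) + (-2)·(-1.8571) = 4.9286.

Step 4 — take square root: d = √(4.9286) ≈ 2.22.

d(x, mu) = √(4.9286) ≈ 2.22


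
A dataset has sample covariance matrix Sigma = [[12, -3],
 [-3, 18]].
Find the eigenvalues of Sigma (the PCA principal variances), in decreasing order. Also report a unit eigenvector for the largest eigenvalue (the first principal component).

Step 1 — characteristic polynomial of 2×2 Sigma:
  det(Sigma - λI) = λ² - trace · λ + det = 0.
  trace = 12 + 18 = 30, det = 12·18 - (-3)² = 207.
Step 2 — discriminant:
  Δ = trace² - 4·det = 900 - 828 = 72.
Step 3 — eigenvalues:
  λ = (trace ± √Δ)/2 = (30 ± 8.4853)/2,
  λ_1 = 19.2426,  λ_2 = 10.7574.

Step 4 — unit eigenvector for λ_1: solve (Sigma - λ_1 I)v = 0. First row:
  (12 - 19.2426)·v_x + (-3)·v_y = 0, i.e. (-7.2426)·v_x + (-3)·v_y = 0,
  so v ∝ (b, λ_1 - a) = (-3, 7.2426); multiply by -1 so the first entry is positive: u = (3, -7.2426).
  ||u|| = √((3)² + (-7.2426)²) = √(61.4558) ≈ 7.8394,
  v_1 = u/||u|| ≈ (0.3827, -0.9239) (||v_1|| = 1).

λ_1 = 19.2426,  λ_2 = 10.7574;  v_1 ≈ (0.3827, -0.9239)


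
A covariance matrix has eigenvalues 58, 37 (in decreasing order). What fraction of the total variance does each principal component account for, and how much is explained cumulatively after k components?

Step 1 — total variance = trace(Sigma) = Σ λ_i = 58 + 37 = 95.

Step 2 — fraction explained by component i = λ_i / Σ λ:
  PC1: 58/95 = 0.6105
  PC2: 37/95 = 0.3895

Step 3 — cumulative fraction after k components = (λ_1 + ... + λ_k) / Σ λ:
  k = 1: 58/95 = 0.6105
  k = 2: (58 + 37)/95 = 95/95 = 1

Summary (fraction, with percent):

explained: PC1 0.6105 (61.05%), PC2 0.3895 (38.95%);  cumulative: 0.6105, 1


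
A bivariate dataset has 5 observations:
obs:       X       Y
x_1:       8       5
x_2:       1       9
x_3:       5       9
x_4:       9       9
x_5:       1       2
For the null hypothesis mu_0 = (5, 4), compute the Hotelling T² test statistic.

Step 1 — sample mean vector:
  mean(X) = (8 + 1 + 5 + 9 + 1) / 5 = 24/5 = 4.8
  mean(Y) = (5 + 9 + 9 + 9 + 2) / 5 = 34/5 = 6.8
  x̄ = (4.8, 6.8),  deviation x̄ - mu_0 = (4.8, 6.8) - (5, 4) = (-0.2, 2.8).

Step 2 — sample covariance matrix, S[i,j] = (1/(n-1)) · Σ_k (x_{k,i} - mean_i) · (x_{k,j} - mean_j), divisor n-1 = 4:
  S[X,X] = ((3.2)·(3.2) + (-3.8)·(-3.8) + (0.2)·(0.2) + (4.2)·(4.2) + (-3.8)·(-3.8)) / 4 = 56.8/4 = 14.2
  S[X,Y] = ((3.2)·(-1.8) + (-3.8)·(2.2) + (0.2)·(2.2) + (4.2)·(2.2) + (-3.8)·(-4.8)) / 4 = 13.8/4 = 3.45
  S[Y,Y] = ((-1.8)·(-1.8) + (2.2)·(2.2) + (2.2)·(2.2) + (2.2)·(2.2) + (-4.8)·(-4.8)) / 4 = 40.8/4 = 10.2
  S = [[14.2, 3.45],
 [3.45, 10.2]].

Step 3 — invert S. det(S) = 14.2·10.2 - (3.45)² = 132.9375.
  S^{-1} = (1/det) · [[d, -b], [-b, a]] = [[0.0767, -0.026],
 [-0.026, 0.1068]].

Step 4 — quadratic form (x̄ - mu_0)^T · S^{-1} · (x̄ - mu_0):
  S^{-1} · (x̄ - mu_0) = (-0.088, 0.3043),
  (x̄ - mu_0)^T · [...] = (-0.2)·(-0.088) + (2.8)·(0.3043) = 0.8696.

Step 5 — scale by n: T² = 5 · 0.8696 = 4.3479.

T² ≈ 4.3479


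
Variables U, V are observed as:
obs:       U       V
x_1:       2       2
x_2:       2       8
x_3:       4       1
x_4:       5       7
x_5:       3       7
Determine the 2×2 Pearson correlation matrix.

Step 1 — column means:
  mean(U) = (2 + 2 + 4 + 5 + 3) / 5 = 16/5 = 3.2
  mean(V) = (2 + 8 + 1 + 7 + 7) / 5 = 25/5 = 5

Step 2 — sample variances and covariances s[i,j] = (1/(n-1)) · Σ_k (x_{k,i} - mean_i) · (x_{k,j} - mean_j), with n-1 = 4:
  s[U,U] = ((-1.2)·(-1.2) + (-1.2)·(-1.2) + (0.8)·(0.8) + (1.8)·(1.8) + (-0.2)·(-0.2)) / 4 = 6.8/4 = 1.7
  s[U,V] = ((-1.2)·(-3) + (-1.2)·(3) + (0.8)·(-4) + (1.8)·(2) + (-0.2)·(2)) / 4 = 0/4 = 0
  s[V,V] = ((-3)·(-3) + (3)·(3) + (-4)·(-4) + (2)·(2) + (2)·(2)) / 4 = 42/4 = 10.5
  Sample standard deviations s_i = √(s[i,i]):
  s(U) = √(1.7) = 1.3038
  s(V) = √(10.5) = 3.2404

Step 3 — r_{ij} = s_{ij} / (s_i · s_j):
  r[U,U] = 1 (diagonal).
  r[U,V] = 0 / (1.3038 · 3.2404) = 0 / 4.2249 = 0
  r[V,V] = 1 (diagonal).

R is symmetric with unit diagonal. Assembling:

R = [[1, 0],
 [0, 1]]


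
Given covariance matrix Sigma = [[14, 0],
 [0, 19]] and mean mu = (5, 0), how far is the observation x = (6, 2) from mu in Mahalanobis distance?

Step 1 — centre the observation: (x - mu) = (1, 2).

Step 2 — invert Sigma. det(Sigma) = 14·19 - (0)² = 266.
  Sigma^{-1} = (1/det) · [[d, -b], [-b, a]] = [[0.0714, 0],
 [0, 0.0526]].

Step 3 — form the quadratic (x - mu)^T · Sigma^{-1} · (x - mu):
  Sigma^{-1} · (x - mu) = (0.0714, 0.1053).
  (x - mu)^T · [Sigma^{-1} · (x - mu)] = (1)·(0.0714) + (2)·(0.1053) = 0.282.

Step 4 — take square root: d = √(0.282) ≈ 0.531.

d(x, mu) = √(0.282) ≈ 0.531


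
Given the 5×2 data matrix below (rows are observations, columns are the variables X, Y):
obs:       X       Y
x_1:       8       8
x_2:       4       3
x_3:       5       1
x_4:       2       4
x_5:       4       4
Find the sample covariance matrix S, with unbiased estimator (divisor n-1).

Step 1 — column means:
  mean(X) = (8 + 4 + 5 + 2 + 4) / 5 = 23/5 = 4.6
  mean(Y) = (8 + 3 + 1 + 4 + 4) / 5 = 20/5 = 4

Step 2 — sample covariance S[i,j] = (1/(n-1)) · Σ_k (x_{k,i} - mean_i) · (x_{k,j} - mean_j), with n-1 = 4.
  S[X,X] = ((3.4)·(3.4) + (-0.6)·(-0.6) + (0.4)·(0.4) + (-2.6)·(-2.6) + (-0.6)·(-0.6)) / 4 = 19.2/4 = 4.8
  S[X,Y] = ((3.4)·(4) + (-0.6)·(-1) + (0.4)·(-3) + (-2.6)·(0) + (-0.6)·(0)) / 4 = 13/4 = 3.25
  S[Y,Y] = ((4)·(4) + (-1)·(-1) + (-3)·(-3) + (0)·(0) + (0)·(0)) / 4 = 26/4 = 6.5

S is symmetric (S[j,i] = S[i,j]). Assembling:

S = [[4.8, 3.25],
 [3.25, 6.5]]


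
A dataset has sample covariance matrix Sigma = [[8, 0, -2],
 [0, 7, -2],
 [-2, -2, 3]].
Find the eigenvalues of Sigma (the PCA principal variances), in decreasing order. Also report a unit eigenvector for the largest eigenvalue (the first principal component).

Step 1 — characteristic polynomial p(λ) = det(λI - Sigma) = λ³ - tr·λ² + c_1·λ - det, where tr = trace, c_1 = sum of the principal 2×2 minors, det = det(Sigma):
  tr = 8 + 7 + 3 = 18,
  c_1 = (8·7 - (0)²) + (8·3 - (-2)²) + (7·3 - (-2)²) = 56 + 20 + 17 = 93,
  det = 8·(7·3 - (-2)²) - (0)·((0)·3 - (-2)·(-2)) + (-2)·((0)·(-2) - 7·(-2)) = 8·(17) - (0)·(-4) + (-2)·(14) = 108.
  So p(λ) = λ³ - 18λ² + 93λ - 108.
Step 2 — look for an integer root (rational root theorem: any rational root is an integer divisor of 108). Testing λ = 9:
  p(9) = 729 - 1458 + 837 - 108 = 0  ✓
  Dividing out (λ - 9): p(λ) = (λ - 9)(λ² - 9λ + 12).
Step 3 — remaining eigenvalues from the quadratic λ² - 9λ + 12 = 0:
  Δ = 9² - 4·12 = 81 - 48 = 33,  λ = (9 ± √33)/2 = (9 ± 5.7446)/2 ≈ 7.3723 or 1.6277.
  Sorted: λ_1 = 9,  λ_2 = 7.3723,  λ_3 = 1.6277  (check: sum = 18 = tr ✓).

Step 4 — unit eigenvector for λ_1 = 9: v spans the null space of (Sigma - λ_1 I), whose rows are
  r_1 = (-1, 0, -2),  r_2 = (0, -2, -2),  r_3 = (-2, -2, -6).
  v is orthogonal to every row, so take v ∝ r_1 × r_2 = ((0)·(-2) - (-2)·(-2), (-2)·(0) - (-1)·(-2), (-1)·(-2) - (0)·(0)) = (-4, -2, 2).
  Rescale (divide by 2; multiply by -1 so the first nonzero entry is positive): u = (2, 1, -1).
  ||u|| = √((2)² + (1)² + (-1)²) = √(6) ≈ 2.4495,  v_1 = u/||u|| ≈ (0.8165, 0.4082, -0.4082) (||v_1|| = 1).

λ_1 = 9,  λ_2 = 7.3723,  λ_3 = 1.6277;  v_1 ≈ (0.8165, 0.4082, -0.4082)


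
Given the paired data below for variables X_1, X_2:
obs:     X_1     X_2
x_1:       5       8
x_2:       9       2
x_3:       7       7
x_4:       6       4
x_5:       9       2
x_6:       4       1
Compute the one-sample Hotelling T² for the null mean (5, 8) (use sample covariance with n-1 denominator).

Step 1 — sample mean vector:
  mean(X_1) = (5 + 9 + 7 + 6 + 9 + 4) / 6 = 40/6 = 6.6667
  mean(X_2) = (8 + 2 + 7 + 4 + 2 + 1) / 6 = 24/6 = 4
  x̄ = (6.6667, 4),  deviation x̄ - mu_0 = (6.6667, 4) - (5, 8) = (1.6667, -4).

Step 2 — sample covariance matrix, S[i,j] = (1/(n-1)) · Σ_k (x_{k,i} - mean_i) · (x_{k,j} - mean_j), divisor n-1 = 5:
  S[X_1,X_1] = ((-1.6667)·(-1.6667) + (2.3333)·(2.3333) + (0.3333)·(0.3333) + (-0.6667)·(-0.6667) + (2.3333)·(2.3333) + (-2.6667)·(-2.6667)) / 5 = 21.3333/5 = 4.2667
  S[X_1,X_2] = ((-1.6667)·(4) + (2.3333)·(-2) + (0.3333)·(3) + (-0.6667)·(0) + (2.3333)·(-2) + (-2.6667)·(-3)) / 5 = -7/5 = -1.4
  S[X_2,X_2] = ((4)·(4) + (-2)·(-2) + (3)·(3) + (0)·(0) + (-2)·(-2) + (-3)·(-3)) / 5 = 42/5 = 8.4
  S = [[4.2667, -1.4],
 [-1.4, 8.4]].

Step 3 — invert S. det(S) = 4.2667·8.4 - (-1.4)² = 33.88.
  S^{-1} = (1/det) · [[d, -b], [-b, a]] = [[0.2479, 0.0413],
 [0.0413, 0.1259]].

Step 4 — quadratic form (x̄ - mu_0)^T · S^{-1} · (x̄ - mu_0):
  S^{-1} · (x̄ - mu_0) = (0.2479, -0.4349),
  (x̄ - mu_0)^T · [...] = (1.6667)·(0.2479) + (-4)·(-0.4349) = 2.1527.

Step 5 — scale by n: T² = 6 · 2.1527 = 12.9162.

T² ≈ 12.9162


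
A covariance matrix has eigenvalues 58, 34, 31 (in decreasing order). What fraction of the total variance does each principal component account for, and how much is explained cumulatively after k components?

Step 1 — total variance = trace(Sigma) = Σ λ_i = 58 + 34 + 31 = 123.

Step 2 — fraction explained by component i = λ_i / Σ λ:
  PC1: 58/123 = 0.4715
  PC2: 34/123 = 0.2764
  PC3: 31/123 = 0.252

Step 3 — cumulative fraction after k components = (λ_1 + ... + λ_k) / Σ λ:
  k = 1: 58/123 = 0.4715
  k = 2: (58 + 34)/123 = 92/123 = 0.748
  k = 3: (58 + 34 + 31)/123 = 123/123 = 1

Summary (fraction, with percent):

explained: PC1 0.4715 (47.15%), PC2 0.2764 (27.64%), PC3 0.252 (25.2%);  cumulative: 0.4715, 0.748, 1


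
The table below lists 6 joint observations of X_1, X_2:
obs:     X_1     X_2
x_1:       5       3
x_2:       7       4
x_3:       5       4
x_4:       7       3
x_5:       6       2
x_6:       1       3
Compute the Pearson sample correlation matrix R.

Step 1 — column means:
  mean(X_1) = (5 + 7 + 5 + 7 + 6 + 1) / 6 = 31/6 = 5.1667
  mean(X_2) = (3 + 4 + 4 + 3 + 2 + 3) / 6 = 19/6 = 3.1667

Step 2 — sample variances and covariances s[i,j] = (1/(n-1)) · Σ_k (x_{k,i} - mean_i) · (x_{k,j} - mean_j), with n-1 = 5:
  s[X_1,X_1] = ((-0.1667)·(-0.1667) + (1.8333)·(1.8333) + (-0.1667)·(-0.1667) + (1.8333)·(1.8333) + (0.8333)·(0.8333) + (-4.1667)·(-4.1667)) / 5 = 24.8333/5 = 4.9667
  s[X_1,X_2] = ((-0.1667)·(-0.1667) + (1.8333)·(0.8333) + (-0.1667)·(0.8333) + (1.8333)·(-0.1667) + (0.8333)·(-1.1667) + (-4.1667)·(-0.1667)) / 5 = 0.8333/5 = 0.1667
  s[X_2,X_2] = ((-0.1667)·(-0.1667) + (0.8333)·(0.8333) + (0.8333)·(0.8333) + (-0.1667)·(-0.1667) + (-1.1667)·(-1.1667) + (-0.1667)·(-0.1667)) / 5 = 2.8333/5 = 0.5667
  Sample standard deviations s_i = √(s[i,i]):
  s(X_1) = √(4.9667) = 2.2286
  s(X_2) = √(0.5667) = 0.7528

Step 3 — r_{ij} = s_{ij} / (s_i · s_j):
  r[X_1,X_1] = 1 (diagonal).
  r[X_1,X_2] = 0.1667 / (2.2286 · 0.7528) = 0.1667 / 1.6776 = 0.0993
  r[X_2,X_2] = 1 (diagonal).

R is symmetric with unit diagonal. Assembling:

R = [[1, 0.0993],
 [0.0993, 1]]


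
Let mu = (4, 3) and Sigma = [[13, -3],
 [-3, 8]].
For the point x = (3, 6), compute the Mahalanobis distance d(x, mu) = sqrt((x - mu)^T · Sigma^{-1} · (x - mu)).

Step 1 — centre the observation: (x - mu) = (-1, 3).

Step 2 — invert Sigma. det(Sigma) = 13·8 - (-3)² = 95.
  Sigma^{-1} = (1/det) · [[d, -b], [-b, a]] = [[0.0842, 0.0316],
 [0.0316, 0.1368]].

Step 3 — form the quadratic (x - mu)^T · Sigma^{-1} · (x - mu):
  Sigma^{-1} · (x - mu) = (0.0105, 0.3789).
  (x - mu)^T · [Sigma^{-1} · (x - mu)] = (-1)·(0.0105) + (3)·(0.3789) = 1.1263.

Step 4 — take square root: d = √(1.1263) ≈ 1.0613.

d(x, mu) = √(1.1263) ≈ 1.0613


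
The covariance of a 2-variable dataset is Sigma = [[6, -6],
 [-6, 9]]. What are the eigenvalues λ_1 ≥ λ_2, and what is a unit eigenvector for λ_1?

Step 1 — characteristic polynomial of 2×2 Sigma:
  det(Sigma - λI) = λ² - trace · λ + det = 0.
  trace = 6 + 9 = 15, det = 6·9 - (-6)² = 18.
Step 2 — discriminant:
  Δ = trace² - 4·det = 225 - 72 = 153.
Step 3 — eigenvalues:
  λ = (trace ± √Δ)/2 = (15 ± 12.3693)/2,
  λ_1 = 13.6847,  λ_2 = 1.3153.

Step 4 — unit eigenvector for λ_1: solve (Sigma - λ_1 I)v = 0. First row:
  (6 - 13.6847)·v_x + (-6)·v_y = 0, i.e. (-7.6847)·v_x + (-6)·v_y = 0,
  so v ∝ (b, λ_1 - a) = (-6, 7.6847); multiply by -1 so the first entry is positive: u = (6, -7.6847).
  ||u|| = √((6)² + (-7.6847)²) = √(95.054) ≈ 9.7496,
  v_1 = u/||u|| ≈ (0.6154, -0.7882) (||v_1|| = 1).

λ_1 = 13.6847,  λ_2 = 1.3153;  v_1 ≈ (0.6154, -0.7882)


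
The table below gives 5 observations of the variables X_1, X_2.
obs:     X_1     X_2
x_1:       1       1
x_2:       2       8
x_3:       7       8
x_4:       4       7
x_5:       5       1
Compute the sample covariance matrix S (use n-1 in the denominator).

Step 1 — column means:
  mean(X_1) = (1 + 2 + 7 + 4 + 5) / 5 = 19/5 = 3.8
  mean(X_2) = (1 + 8 + 8 + 7 + 1) / 5 = 25/5 = 5

Step 2 — sample covariance S[i,j] = (1/(n-1)) · Σ_k (x_{k,i} - mean_i) · (x_{k,j} - mean_j), with n-1 = 4.
  S[X_1,X_1] = ((-2.8)·(-2.8) + (-1.8)·(-1.8) + (3.2)·(3.2) + (0.2)·(0.2) + (1.2)·(1.2)) / 4 = 22.8/4 = 5.7
  S[X_1,X_2] = ((-2.8)·(-4) + (-1.8)·(3) + (3.2)·(3) + (0.2)·(2) + (1.2)·(-4)) / 4 = 11/4 = 2.75
  S[X_2,X_2] = ((-4)·(-4) + (3)·(3) + (3)·(3) + (2)·(2) + (-4)·(-4)) / 4 = 54/4 = 13.5

S is symmetric (S[j,i] = S[i,j]). Assembling:

S = [[5.7, 2.75],
 [2.75, 13.5]]


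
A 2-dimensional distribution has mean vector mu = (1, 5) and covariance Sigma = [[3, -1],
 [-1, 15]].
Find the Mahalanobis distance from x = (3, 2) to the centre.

Step 1 — centre the observation: (x - mu) = (2, -3).

Step 2 — invert Sigma. det(Sigma) = 3·15 - (-1)² = 44.
  Sigma^{-1} = (1/det) · [[d, -b], [-b, a]] = [[0.3409, 0.0227],
 [0.0227, 0.0682]].

Step 3 — form the quadratic (x - mu)^T · Sigma^{-1} · (x - mu):
  Sigma^{-1} · (x - mu) = (0.6136, -0.1591).
  (x - mu)^T · [Sigma^{-1} · (x - mu)] = (2)·(0.6136) + (-3)·(-0.1591) = 1.7045.

Step 4 — take square root: d = √(1.7045) ≈ 1.3056.

d(x, mu) = √(1.7045) ≈ 1.3056


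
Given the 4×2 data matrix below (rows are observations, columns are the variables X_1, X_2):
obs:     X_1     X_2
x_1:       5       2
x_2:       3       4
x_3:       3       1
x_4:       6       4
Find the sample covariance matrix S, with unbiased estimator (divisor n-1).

Step 1 — column means:
  mean(X_1) = (5 + 3 + 3 + 6) / 4 = 17/4 = 4.25
  mean(X_2) = (2 + 4 + 1 + 4) / 4 = 11/4 = 2.75

Step 2 — sample covariance S[i,j] = (1/(n-1)) · Σ_k (x_{k,i} - mean_i) · (x_{k,j} - mean_j), with n-1 = 3.
  S[X_1,X_1] = ((0.75)·(0.75) + (-1.25)·(-1.25) + (-1.25)·(-1.25) + (1.75)·(1.75)) / 3 = 6.75/3 = 2.25
  S[X_1,X_2] = ((0.75)·(-0.75) + (-1.25)·(1.25) + (-1.25)·(-1.75) + (1.75)·(1.25)) / 3 = 2.25/3 = 0.75
  S[X_2,X_2] = ((-0.75)·(-0.75) + (1.25)·(1.25) + (-1.75)·(-1.75) + (1.25)·(1.25)) / 3 = 6.75/3 = 2.25

S is symmetric (S[j,i] = S[i,j]). Assembling:

S = [[2.25, 0.75],
 [0.75, 2.25]]


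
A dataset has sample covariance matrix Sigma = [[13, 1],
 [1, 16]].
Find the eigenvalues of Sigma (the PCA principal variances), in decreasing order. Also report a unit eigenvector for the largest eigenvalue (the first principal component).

Step 1 — characteristic polynomial of 2×2 Sigma:
  det(Sigma - λI) = λ² - trace · λ + det = 0.
  trace = 13 + 16 = 29, det = 13·16 - (1)² = 207.
Step 2 — discriminant:
  Δ = trace² - 4·det = 841 - 828 = 13.
Step 3 — eigenvalues:
  λ = (trace ± √Δ)/2 = (29 ± 3.6056)/2,
  λ_1 = 16.3028,  λ_2 = 12.6972.

Step 4 — unit eigenvector for λ_1: solve (Sigma - λ_1 I)v = 0. First row:
  (13 - 16.3028)·v_x + (1)·v_y = 0, i.e. (-3.3028)·v_x + (1)·v_y = 0,
  so v ∝ (b, λ_1 - a) = (1, 3.3028) = u.
  ||u|| = √((1)² + (3.3028)²) = √(11.9083) ≈ 3.4508,
  v_1 = u/||u|| ≈ (0.2898, 0.9571) (||v_1|| = 1).

λ_1 = 16.3028,  λ_2 = 12.6972;  v_1 ≈ (0.2898, 0.9571)


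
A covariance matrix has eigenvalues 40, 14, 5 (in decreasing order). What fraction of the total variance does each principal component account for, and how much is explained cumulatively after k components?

Step 1 — total variance = trace(Sigma) = Σ λ_i = 40 + 14 + 5 = 59.

Step 2 — fraction explained by component i = λ_i / Σ λ:
  PC1: 40/59 = 0.678
  PC2: 14/59 = 0.2373
  PC3: 5/59 = 0.0847

Step 3 — cumulative fraction after k components = (λ_1 + ... + λ_k) / Σ λ:
  k = 1: 40/59 = 0.678
  k = 2: (40 + 14)/59 = 54/59 = 0.9153
  k = 3: (40 + 14 + 5)/59 = 59/59 = 1

Summary (fraction, with percent):

explained: PC1 0.678 (67.8%), PC2 0.2373 (23.73%), PC3 0.0847 (8.47%);  cumulative: 0.678, 0.9153, 1


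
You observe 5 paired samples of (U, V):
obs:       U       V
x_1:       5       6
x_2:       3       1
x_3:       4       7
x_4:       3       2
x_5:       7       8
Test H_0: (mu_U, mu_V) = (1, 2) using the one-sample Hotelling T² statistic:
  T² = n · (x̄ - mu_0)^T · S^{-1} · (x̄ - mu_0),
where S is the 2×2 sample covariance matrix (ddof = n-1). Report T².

Step 1 — sample mean vector:
  mean(U) = (5 + 3 + 4 + 3 + 7) / 5 = 22/5 = 4.4
  mean(V) = (6 + 1 + 7 + 2 + 8) / 5 = 24/5 = 4.8
  x̄ = (4.4, 4.8),  deviation x̄ - mu_0 = (4.4, 4.8) - (1, 2) = (3.4, 2.8).

Step 2 — sample covariance matrix, S[i,j] = (1/(n-1)) · Σ_k (x_{k,i} - mean_i) · (x_{k,j} - mean_j), divisor n-1 = 4:
  S[U,U] = ((0.6)·(0.6) + (-1.4)·(-1.4) + (-0.4)·(-0.4) + (-1.4)·(-1.4) + (2.6)·(2.6)) / 4 = 11.2/4 = 2.8
  S[U,V] = ((0.6)·(1.2) + (-1.4)·(-3.8) + (-0.4)·(2.2) + (-1.4)·(-2.8) + (2.6)·(3.2)) / 4 = 17.4/4 = 4.35
  S[V,V] = ((1.2)·(1.2) + (-3.8)·(-3.8) + (2.2)·(2.2) + (-2.8)·(-2.8) + (3.2)·(3.2)) / 4 = 38.8/4 = 9.7
  S = [[2.8, 4.35],
 [4.35, 9.7]].

Step 3 — invert S. det(S) = 2.8·9.7 - (4.35)² = 8.2375.
  S^{-1} = (1/det) · [[d, -b], [-b, a]] = [[1.1775, -0.5281],
 [-0.5281, 0.3399]].

Step 4 — quadratic form (x̄ - mu_0)^T · S^{-1} · (x̄ - mu_0):
  S^{-1} · (x̄ - mu_0) = (2.525, -0.8437),
  (x̄ - mu_0)^T · [...] = (3.4)·(2.525) + (2.8)·(-0.8437) = 6.2228.

Step 5 — scale by n: T² = 5 · 6.2228 = 31.1138.

T² ≈ 31.1138


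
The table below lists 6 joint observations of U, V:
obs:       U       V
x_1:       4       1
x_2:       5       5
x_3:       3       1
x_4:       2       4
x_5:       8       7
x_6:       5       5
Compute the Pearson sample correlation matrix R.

Step 1 — column means:
  mean(U) = (4 + 5 + 3 + 2 + 8 + 5) / 6 = 27/6 = 4.5
  mean(V) = (1 + 5 + 1 + 4 + 7 + 5) / 6 = 23/6 = 3.8333

Step 2 — sample variances and covariances s[i,j] = (1/(n-1)) · Σ_k (x_{k,i} - mean_i) · (x_{k,j} - mean_j), with n-1 = 5:
  s[U,U] = ((-0.5)·(-0.5) + (0.5)·(0.5) + (-1.5)·(-1.5) + (-2.5)·(-2.5) + (3.5)·(3.5) + (0.5)·(0.5)) / 5 = 21.5/5 = 4.3
  s[U,V] = ((-0.5)·(-2.8333) + (0.5)·(1.1667) + (-1.5)·(-2.8333) + (-2.5)·(0.1667) + (3.5)·(3.1667) + (0.5)·(1.1667)) / 5 = 17.5/5 = 3.5
  s[V,V] = ((-2.8333)·(-2.8333) + (1.1667)·(1.1667) + (-2.8333)·(-2.8333) + (0.1667)·(0.1667) + (3.1667)·(3.1667) + (1.1667)·(1.1667)) / 5 = 28.8333/5 = 5.7667
  Sample standard deviations s_i = √(s[i,i]):
  s(U) = √(4.3) = 2.0736
  s(V) = √(5.7667) = 2.4014

Step 3 — r_{ij} = s_{ij} / (s_i · s_j):
  r[U,U] = 1 (diagonal).
  r[U,V] = 3.5 / (2.0736 · 2.4014) = 3.5 / 4.9796 = 0.7029
  r[V,V] = 1 (diagonal).

R is symmetric with unit diagonal. Assembling:

R = [[1, 0.7029],
 [0.7029, 1]]


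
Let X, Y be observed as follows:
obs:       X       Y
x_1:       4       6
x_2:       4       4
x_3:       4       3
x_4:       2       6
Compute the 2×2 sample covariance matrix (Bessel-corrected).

Step 1 — column means:
  mean(X) = (4 + 4 + 4 + 2) / 4 = 14/4 = 3.5
  mean(Y) = (6 + 4 + 3 + 6) / 4 = 19/4 = 4.75

Step 2 — sample covariance S[i,j] = (1/(n-1)) · Σ_k (x_{k,i} - mean_i) · (x_{k,j} - mean_j), with n-1 = 3.
  S[X,X] = ((0.5)·(0.5) + (0.5)·(0.5) + (0.5)·(0.5) + (-1.5)·(-1.5)) / 3 = 3/3 = 1
  S[X,Y] = ((0.5)·(1.25) + (0.5)·(-0.75) + (0.5)·(-1.75) + (-1.5)·(1.25)) / 3 = -2.5/3 = -0.8333
  S[Y,Y] = ((1.25)·(1.25) + (-0.75)·(-0.75) + (-1.75)·(-1.75) + (1.25)·(1.25)) / 3 = 6.75/3 = 2.25

S is symmetric (S[j,i] = S[i,j]). Assembling:

S = [[1, -0.8333],
 [-0.8333, 2.25]]


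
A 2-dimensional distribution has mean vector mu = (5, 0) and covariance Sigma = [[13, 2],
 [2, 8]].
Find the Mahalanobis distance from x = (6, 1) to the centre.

Step 1 — centre the observation: (x - mu) = (1, 1).

Step 2 — invert Sigma. det(Sigma) = 13·8 - (2)² = 100.
  Sigma^{-1} = (1/det) · [[d, -b], [-b, a]] = [[0.08, -0.02],
 [-0.02, 0.13]].

Step 3 — form the quadratic (x - mu)^T · Sigma^{-1} · (x - mu):
  Sigma^{-1} · (x - mu) = (0.06, 0.11).
  (x - mu)^T · [Sigma^{-1} · (x - mu)] = (1)·(0.06) + (1)·(0.11) = 0.17.

Step 4 — take square root: d = √(0.17) ≈ 0.4123.

d(x, mu) = √(0.17) ≈ 0.4123


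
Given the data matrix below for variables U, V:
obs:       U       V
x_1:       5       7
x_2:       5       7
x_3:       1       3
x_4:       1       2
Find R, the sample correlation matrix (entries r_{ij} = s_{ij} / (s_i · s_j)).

Step 1 — column means:
  mean(U) = (5 + 5 + 1 + 1) / 4 = 12/4 = 3
  mean(V) = (7 + 7 + 3 + 2) / 4 = 19/4 = 4.75

Step 2 — sample variances and covariances s[i,j] = (1/(n-1)) · Σ_k (x_{k,i} - mean_i) · (x_{k,j} - mean_j), with n-1 = 3:
  s[U,U] = ((2)·(2) + (2)·(2) + (-2)·(-2) + (-2)·(-2)) / 3 = 16/3 = 5.3333
  s[U,V] = ((2)·(2.25) + (2)·(2.25) + (-2)·(-1.75) + (-2)·(-2.75)) / 3 = 18/3 = 6
  s[V,V] = ((2.25)·(2.25) + (2.25)·(2.25) + (-1.75)·(-1.75) + (-2.75)·(-2.75)) / 3 = 20.75/3 = 6.9167
  Sample standard deviations s_i = √(s[i,i]):
  s(U) = √(5.3333) = 2.3094
  s(V) = √(6.9167) = 2.63

Step 3 — r_{ij} = s_{ij} / (s_i · s_j):
  r[U,U] = 1 (diagonal).
  r[U,V] = 6 / (2.3094 · 2.63) = 6 / 6.0736 = 0.9879
  r[V,V] = 1 (diagonal).

R is symmetric with unit diagonal. Assembling:

R = [[1, 0.9879],
 [0.9879, 1]]


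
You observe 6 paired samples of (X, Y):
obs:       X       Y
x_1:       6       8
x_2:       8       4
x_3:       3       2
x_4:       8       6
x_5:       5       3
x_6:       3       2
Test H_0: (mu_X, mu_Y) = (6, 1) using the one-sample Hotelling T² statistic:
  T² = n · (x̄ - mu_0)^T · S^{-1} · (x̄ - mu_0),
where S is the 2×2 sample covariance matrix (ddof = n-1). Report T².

Step 1 — sample mean vector:
  mean(X) = (6 + 8 + 3 + 8 + 5 + 3) / 6 = 33/6 = 5.5
  mean(Y) = (8 + 4 + 2 + 6 + 3 + 2) / 6 = 25/6 = 4.1667
  x̄ = (5.5, 4.1667),  deviation x̄ - mu_0 = (5.5, 4.1667) - (6, 1) = (-0.5, 3.1667).

Step 2 — sample covariance matrix, S[i,j] = (1/(n-1)) · Σ_k (x_{k,i} - mean_i) · (x_{k,j} - mean_j), divisor n-1 = 5:
  S[X,X] = ((0.5)·(0.5) + (2.5)·(2.5) + (-2.5)·(-2.5) + (2.5)·(2.5) + (-0.5)·(-0.5) + (-2.5)·(-2.5)) / 5 = 25.5/5 = 5.1
  S[X,Y] = ((0.5)·(3.8333) + (2.5)·(-0.1667) + (-2.5)·(-2.1667) + (2.5)·(1.8333) + (-0.5)·(-1.1667) + (-2.5)·(-2.1667)) / 5 = 17.5/5 = 3.5
  S[Y,Y] = ((3.8333)·(3.8333) + (-0.1667)·(-0.1667) + (-2.1667)·(-2.1667) + (1.8333)·(1.8333) + (-1.1667)·(-1.1667) + (-2.1667)·(-2.1667)) / 5 = 28.8333/5 = 5.7667
  S = [[5.1, 3.5],
 [3.5, 5.7667]].

Step 3 — invert S. det(S) = 5.1·5.7667 - (3.5)² = 17.16.
  S^{-1} = (1/det) · [[d, -b], [-b, a]] = [[0.3361, -0.204],
 [-0.204, 0.2972]].

Step 4 — quadratic form (x̄ - mu_0)^T · S^{-1} · (x̄ - mu_0):
  S^{-1} · (x̄ - mu_0) = (-0.8139, 1.0431),
  (x̄ - mu_0)^T · [...] = (-0.5)·(-0.8139) + (3.1667)·(1.0431) = 3.7102.

Step 5 — scale by n: T² = 6 · 3.7102 = 22.2611.

T² ≈ 22.2611


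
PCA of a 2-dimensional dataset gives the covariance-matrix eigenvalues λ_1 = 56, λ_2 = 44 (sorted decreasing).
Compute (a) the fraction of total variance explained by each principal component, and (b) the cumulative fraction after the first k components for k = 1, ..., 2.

Step 1 — total variance = trace(Sigma) = Σ λ_i = 56 + 44 = 100.

Step 2 — fraction explained by component i = λ_i / Σ λ:
  PC1: 56/100 = 0.56
  PC2: 44/100 = 0.44

Step 3 — cumulative fraction after k components = (λ_1 + ... + λ_k) / Σ λ:
  k = 1: 56/100 = 0.56
  k = 2: (56 + 44)/100 = 100/100 = 1

Summary (fraction, with percent):

explained: PC1 0.56 (56%), PC2 0.44 (44%);  cumulative: 0.56, 1


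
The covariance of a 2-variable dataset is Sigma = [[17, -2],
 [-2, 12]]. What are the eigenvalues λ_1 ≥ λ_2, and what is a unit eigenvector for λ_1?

Step 1 — characteristic polynomial of 2×2 Sigma:
  det(Sigma - λI) = λ² - trace · λ + det = 0.
  trace = 17 + 12 = 29, det = 17·12 - (-2)² = 200.
Step 2 — discriminant:
  Δ = trace² - 4·det = 841 - 800 = 41.
Step 3 — eigenvalues:
  λ = (trace ± √Δ)/2 = (29 ± 6.4031)/2,
  λ_1 = 17.7016,  λ_2 = 11.2984.

Step 4 — unit eigenvector for λ_1: solve (Sigma - λ_1 I)v = 0. First row:
  (17 - 17.7016)·v_x + (-2)·v_y = 0, i.e. (-0.7016)·v_x + (-2)·v_y = 0,
  so v ∝ (b, λ_1 - a) = (-2, 0.7016); multiply by -1 so the first entry is positive: u = (2, -0.7016).
  ||u|| = √((2)² + (-0.7016)²) = √(4.4922) ≈ 2.1195,
  v_1 = u/||u|| ≈ (0.9436, -0.331) (||v_1|| = 1).

λ_1 = 17.7016,  λ_2 = 11.2984;  v_1 ≈ (0.9436, -0.331)


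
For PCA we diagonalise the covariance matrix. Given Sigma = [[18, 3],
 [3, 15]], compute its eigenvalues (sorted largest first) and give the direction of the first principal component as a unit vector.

Step 1 — characteristic polynomial of 2×2 Sigma:
  det(Sigma - λI) = λ² - trace · λ + det = 0.
  trace = 18 + 15 = 33, det = 18·15 - (3)² = 261.
Step 2 — discriminant:
  Δ = trace² - 4·det = 1089 - 1044 = 45.
Step 3 — eigenvalues:
  λ = (trace ± √Δ)/2 = (33 ± 6.7082)/2,
  λ_1 = 19.8541,  λ_2 = 13.1459.

Step 4 — unit eigenvector for λ_1: solve (Sigma - λ_1 I)v = 0. First row:
  (18 - 19.8541)·v_x + (3)·v_y = 0, i.e. (-1.8541)·v_x + (3)·v_y = 0,
  so v ∝ (b, λ_1 - a) = (3, 1.8541) = u.
  ||u|| = √((3)² + (1.8541)²) = √(12.4377) ≈ 3.5267,
  v_1 = u/||u|| ≈ (0.8507, 0.5257) (||v_1|| = 1).

λ_1 = 19.8541,  λ_2 = 13.1459;  v_1 ≈ (0.8507, 0.5257)


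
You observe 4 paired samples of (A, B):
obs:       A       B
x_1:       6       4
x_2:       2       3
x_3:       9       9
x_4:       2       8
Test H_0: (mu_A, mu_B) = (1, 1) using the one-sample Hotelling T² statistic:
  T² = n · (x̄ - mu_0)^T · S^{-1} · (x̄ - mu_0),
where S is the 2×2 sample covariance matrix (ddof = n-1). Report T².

Step 1 — sample mean vector:
  mean(A) = (6 + 2 + 9 + 2) / 4 = 19/4 = 4.75
  mean(B) = (4 + 3 + 9 + 8) / 4 = 24/4 = 6
  x̄ = (4.75, 6),  deviation x̄ - mu_0 = (4.75, 6) - (1, 1) = (3.75, 5).

Step 2 — sample covariance matrix, S[i,j] = (1/(n-1)) · Σ_k (x_{k,i} - mean_i) · (x_{k,j} - mean_j), divisor n-1 = 3:
  S[A,A] = ((1.25)·(1.25) + (-2.75)·(-2.75) + (4.25)·(4.25) + (-2.75)·(-2.75)) / 3 = 34.75/3 = 11.5833
  S[A,B] = ((1.25)·(-2) + (-2.75)·(-3) + (4.25)·(3) + (-2.75)·(2)) / 3 = 13/3 = 4.3333
  S[B,B] = ((-2)·(-2) + (-3)·(-3) + (3)·(3) + (2)·(2)) / 3 = 26/3 = 8.6667
  S = [[11.5833, 4.3333],
 [4.3333, 8.6667]].

Step 3 — invert S. det(S) = 11.5833·8.6667 - (4.3333)² = 81.6111.
  S^{-1} = (1/det) · [[d, -b], [-b, a]] = [[0.1062, -0.0531],
 [-0.0531, 0.1419]].

Step 4 — quadratic form (x̄ - mu_0)^T · S^{-1} · (x̄ - mu_0):
  S^{-1} · (x̄ - mu_0) = (0.1327, 0.5106),
  (x̄ - mu_0)^T · [...] = (3.75)·(0.1327) + (5)·(0.5106) = 3.0505.

Step 5 — scale by n: T² = 4 · 3.0505 = 12.2022.

T² ≈ 12.2022


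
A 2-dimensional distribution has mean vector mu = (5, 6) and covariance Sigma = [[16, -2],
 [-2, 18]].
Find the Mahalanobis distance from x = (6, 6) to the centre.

Step 1 — centre the observation: (x - mu) = (1, 0).

Step 2 — invert Sigma. det(Sigma) = 16·18 - (-2)² = 284.
  Sigma^{-1} = (1/det) · [[d, -b], [-b, a]] = [[0.0634, 0.007],
 [0.007, 0.0563]].

Step 3 — form the quadratic (x - mu)^T · Sigma^{-1} · (x - mu):
  Sigma^{-1} · (x - mu) = (0.0634, 0.007).
  (x - mu)^T · [Sigma^{-1} · (x - mu)] = (1)·(0.0634) + (0)·(0.007) = 0.0634.

Step 4 — take square root: d = √(0.0634) ≈ 0.2518.

d(x, mu) = √(0.0634) ≈ 0.2518


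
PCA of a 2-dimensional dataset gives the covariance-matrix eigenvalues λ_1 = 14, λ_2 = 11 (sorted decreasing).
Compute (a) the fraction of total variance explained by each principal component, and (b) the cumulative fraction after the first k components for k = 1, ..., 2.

Step 1 — total variance = trace(Sigma) = Σ λ_i = 14 + 11 = 25.

Step 2 — fraction explained by component i = λ_i / Σ λ:
  PC1: 14/25 = 0.56
  PC2: 11/25 = 0.44

Step 3 — cumulative fraction after k components = (λ_1 + ... + λ_k) / Σ λ:
  k = 1: 14/25 = 0.56
  k = 2: (14 + 11)/25 = 25/25 = 1

Summary (fraction, with percent):

explained: PC1 0.56 (56%), PC2 0.44 (44%);  cumulative: 0.56, 1


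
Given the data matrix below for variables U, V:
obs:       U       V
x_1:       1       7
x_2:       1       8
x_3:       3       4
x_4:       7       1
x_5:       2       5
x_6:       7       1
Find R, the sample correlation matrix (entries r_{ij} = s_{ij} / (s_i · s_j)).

Step 1 — column means:
  mean(U) = (1 + 1 + 3 + 7 + 2 + 7) / 6 = 21/6 = 3.5
  mean(V) = (7 + 8 + 4 + 1 + 5 + 1) / 6 = 26/6 = 4.3333

Step 2 — sample variances and covariances s[i,j] = (1/(n-1)) · Σ_k (x_{k,i} - mean_i) · (x_{k,j} - mean_j), with n-1 = 5:
  s[U,U] = ((-2.5)·(-2.5) + (-2.5)·(-2.5) + (-0.5)·(-0.5) + (3.5)·(3.5) + (-1.5)·(-1.5) + (3.5)·(3.5)) / 5 = 39.5/5 = 7.9
  s[U,V] = ((-2.5)·(2.6667) + (-2.5)·(3.6667) + (-0.5)·(-0.3333) + (3.5)·(-3.3333) + (-1.5)·(0.6667) + (3.5)·(-3.3333)) / 5 = -40/5 = -8
  s[V,V] = ((2.6667)·(2.6667) + (3.6667)·(3.6667) + (-0.3333)·(-0.3333) + (-3.3333)·(-3.3333) + (0.6667)·(0.6667) + (-3.3333)·(-3.3333)) / 5 = 43.3333/5 = 8.6667
  Sample standard deviations s_i = √(s[i,i]):
  s(U) = √(7.9) = 2.8107
  s(V) = √(8.6667) = 2.9439

Step 3 — r_{ij} = s_{ij} / (s_i · s_j):
  r[U,U] = 1 (diagonal).
  r[U,V] = -8 / (2.8107 · 2.9439) = -8 / 8.2745 = -0.9668
  r[V,V] = 1 (diagonal).

R is symmetric with unit diagonal. Assembling:

R = [[1, -0.9668],
 [-0.9668, 1]]


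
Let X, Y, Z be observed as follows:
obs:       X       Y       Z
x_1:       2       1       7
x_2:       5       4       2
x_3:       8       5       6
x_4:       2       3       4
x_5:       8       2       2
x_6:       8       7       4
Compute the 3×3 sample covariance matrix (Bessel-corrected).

Step 1 — column means:
  mean(X) = (2 + 5 + 8 + 2 + 8 + 8) / 6 = 33/6 = 5.5
  mean(Y) = (1 + 4 + 5 + 3 + 2 + 7) / 6 = 22/6 = 3.6667
  mean(Z) = (7 + 2 + 6 + 4 + 2 + 4) / 6 = 25/6 = 4.1667

Step 2 — sample covariance S[i,j] = (1/(n-1)) · Σ_k (x_{k,i} - mean_i) · (x_{k,j} - mean_j), with n-1 = 5.
  S[X,X] = ((-3.5)·(-3.5) + (-0.5)·(-0.5) + (2.5)·(2.5) + (-3.5)·(-3.5) + (2.5)·(2.5) + (2.5)·(2.5)) / 5 = 43.5/5 = 8.7
  S[X,Y] = ((-3.5)·(-2.6667) + (-0.5)·(0.3333) + (2.5)·(1.3333) + (-3.5)·(-0.6667) + (2.5)·(-1.6667) + (2.5)·(3.3333)) / 5 = 19/5 = 3.8
  S[X,Z] = ((-3.5)·(2.8333) + (-0.5)·(-2.1667) + (2.5)·(1.8333) + (-3.5)·(-0.1667) + (2.5)·(-2.1667) + (2.5)·(-0.1667)) / 5 = -9.5/5 = -1.9
  S[Y,Y] = ((-2.6667)·(-2.6667) + (0.3333)·(0.3333) + (1.3333)·(1.3333) + (-0.6667)·(-0.6667) + (-1.6667)·(-1.6667) + (3.3333)·(3.3333)) / 5 = 23.3333/5 = 4.6667
  S[Y,Z] = ((-2.6667)·(2.8333) + (0.3333)·(-2.1667) + (1.3333)·(1.8333) + (-0.6667)·(-0.1667) + (-1.6667)·(-2.1667) + (3.3333)·(-0.1667)) / 5 = -2.6667/5 = -0.5333
  S[Z,Z] = ((2.8333)·(2.8333) + (-2.1667)·(-2.1667) + (1.8333)·(1.8333) + (-0.1667)·(-0.1667) + (-2.1667)·(-2.1667) + (-0.1667)·(-0.1667)) / 5 = 20.8333/5 = 4.1667

S is symmetric (S[j,i] = S[i,j]). Assembling:

S = [[8.7, 3.8, -1.9],
 [3.8, 4.6667, -0.5333],
 [-1.9, -0.5333, 4.1667]]


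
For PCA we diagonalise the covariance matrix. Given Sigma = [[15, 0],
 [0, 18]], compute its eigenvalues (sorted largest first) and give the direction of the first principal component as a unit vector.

Step 1 — characteristic polynomial of 2×2 Sigma:
  det(Sigma - λI) = λ² - trace · λ + det = 0.
  trace = 15 + 18 = 33, det = 15·18 - (0)² = 270.
Step 2 — discriminant:
  Δ = trace² - 4·det = 1089 - 1080 = 9.
Step 3 — eigenvalues:
  λ = (trace ± √Δ)/2 = (33 ± 3)/2,
  λ_1 = 18,  λ_2 = 15.

Step 4 — unit eigenvector for λ_1: Sigma is diagonal, so its eigenvectors are the coordinate axes. λ_1 = 18 is the diagonal entry on the second coordinate axis, hence
  v_1 = (0, 1) (||v_1|| = 1).

λ_1 = 18,  λ_2 = 15;  v_1 ≈ (0, 1)
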